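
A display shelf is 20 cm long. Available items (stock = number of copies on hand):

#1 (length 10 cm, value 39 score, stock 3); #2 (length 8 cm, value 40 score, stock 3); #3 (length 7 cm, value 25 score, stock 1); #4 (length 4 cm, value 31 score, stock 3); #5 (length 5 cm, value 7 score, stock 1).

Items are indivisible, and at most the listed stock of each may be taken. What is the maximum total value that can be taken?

Best selections within length 20 and stock limits:
- 1×#2 + 3×#4: length 20, value 133
- 1×#3 + 3×#4: length 19, value 118
- 2×#2 + 1×#4: length 20, value 111
Best: 133 score.

133 score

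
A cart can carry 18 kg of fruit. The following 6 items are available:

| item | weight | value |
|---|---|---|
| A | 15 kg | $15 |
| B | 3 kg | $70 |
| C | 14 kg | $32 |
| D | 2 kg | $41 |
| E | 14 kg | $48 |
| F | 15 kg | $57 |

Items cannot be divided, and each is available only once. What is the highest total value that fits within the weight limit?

$127

Check high-value combinations within 18 kg:
- B+F: weight 3+15=18, value 70+57=127
- B+E: weight 3+14=17, value 70+48=118
- B+D: weight 3+2=5, value 70+41=111
Best: $127.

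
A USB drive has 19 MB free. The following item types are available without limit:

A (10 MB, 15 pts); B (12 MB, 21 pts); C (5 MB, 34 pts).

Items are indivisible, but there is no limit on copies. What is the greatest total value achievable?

102 pts

Best value-per-unit is C at 34/5, and filling with it alone uses size 3×5=15. No mix of the others beats 3×34 = 102.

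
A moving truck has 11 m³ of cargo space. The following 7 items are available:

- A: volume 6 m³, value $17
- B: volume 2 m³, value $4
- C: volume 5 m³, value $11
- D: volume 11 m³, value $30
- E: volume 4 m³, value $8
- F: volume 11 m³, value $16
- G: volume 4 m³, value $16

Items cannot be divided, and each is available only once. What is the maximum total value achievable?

$33

Check high-value combinations within 11 m³:
- A+G: volume 6+4=10, value 17+16=33
- B+C+G: volume 2+5+4=11, value 4+11+16=31
- D: volume 11, value 30
- B+E+G: volume 2+4+4=10, value 4+8+16=28
- A+C: volume 6+5=11, value 17+11=28
Best: $33.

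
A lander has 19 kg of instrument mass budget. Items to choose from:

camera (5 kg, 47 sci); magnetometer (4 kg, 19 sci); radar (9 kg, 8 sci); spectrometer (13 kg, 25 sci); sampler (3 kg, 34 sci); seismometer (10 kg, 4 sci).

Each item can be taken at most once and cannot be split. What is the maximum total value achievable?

100 sci

Check high-value combinations within 19 kg:
- camera+magnetometer+sampler: mass 5+4+3=12, value 47+19+34=100
- camera+radar+sampler: mass 5+9+3=17, value 47+8+34=89
- camera+sampler+seismometer: mass 5+3+10=18, value 47+34+4=85
- camera+sampler: mass 5+3=8, value 47+34=81
Best: 100 sci.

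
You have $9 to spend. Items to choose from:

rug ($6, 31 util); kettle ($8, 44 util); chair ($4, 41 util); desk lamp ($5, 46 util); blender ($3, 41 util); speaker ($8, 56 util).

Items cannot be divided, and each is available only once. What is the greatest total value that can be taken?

87 util

Check high-value combinations within $9:
- desk lamp+blender: cost 5+3=8, value 46+41=87
- chair+desk lamp: cost 4+5=9, value 41+46=87
- chair+blender: cost 4+3=7, value 41+41=82
- rug+blender: cost 6+3=9, value 31+41=72
Best: 87 util.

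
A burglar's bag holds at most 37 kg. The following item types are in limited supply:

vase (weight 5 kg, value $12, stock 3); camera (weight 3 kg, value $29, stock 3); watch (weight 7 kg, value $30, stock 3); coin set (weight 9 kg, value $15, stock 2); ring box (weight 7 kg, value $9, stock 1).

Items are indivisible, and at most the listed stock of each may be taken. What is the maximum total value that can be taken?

$189

Best selections within weight 37 and stock limits:
- 1×vase + 3×camera + 3×watch: weight 35, value 189
- 3×camera + 3×watch + 1×ring box: weight 37, value 186
- 3×camera + 3×watch: weight 30, value 177
- 1×vase + 3×camera + 2×watch + 1×coin set: weight 37, value 174
Best: $189.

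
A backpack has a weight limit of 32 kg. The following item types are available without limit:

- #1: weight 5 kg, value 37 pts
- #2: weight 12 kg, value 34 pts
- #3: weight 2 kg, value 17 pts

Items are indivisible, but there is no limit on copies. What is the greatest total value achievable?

272 pts

Best value-per-unit is #3 at 17/2, and filling with it alone uses weight 16×2=32. No mix of the others beats 16×17 = 272.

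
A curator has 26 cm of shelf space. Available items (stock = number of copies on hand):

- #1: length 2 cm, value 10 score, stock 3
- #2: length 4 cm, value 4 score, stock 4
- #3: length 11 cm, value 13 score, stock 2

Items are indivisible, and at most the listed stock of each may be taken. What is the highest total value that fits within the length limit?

51 score

Top feasible selections:
- 3×#1 + 2×#2 + 1×#3: length 25, value 51
- 3×#1 + 1×#2 + 1×#3: length 21, value 47
- 3×#1 + 4×#2: length 22, value 46
- 2×#1 + 2×#3: length 26, value 46
Best: 51 score.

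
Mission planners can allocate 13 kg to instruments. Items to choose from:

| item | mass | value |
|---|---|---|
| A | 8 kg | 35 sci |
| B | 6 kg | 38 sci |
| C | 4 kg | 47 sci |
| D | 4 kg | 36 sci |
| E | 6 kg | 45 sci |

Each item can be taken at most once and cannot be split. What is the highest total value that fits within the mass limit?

92 sci

Check high-value combinations within 13 kg:
- C+E: mass 4+6=10, value 47+45=92
- B+C: mass 6+4=10, value 38+47=85
- C+D: mass 4+4=8, value 47+36=83
Best: 92 sci.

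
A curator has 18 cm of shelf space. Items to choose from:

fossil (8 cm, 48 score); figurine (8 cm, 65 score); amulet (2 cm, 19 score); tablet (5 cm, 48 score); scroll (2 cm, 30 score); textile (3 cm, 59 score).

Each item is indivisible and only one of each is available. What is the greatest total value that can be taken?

202 score

Check high-value combinations within 18 cm:
- figurine+tablet+scroll+textile: length 8+5+2+3=18, value 65+48+30+59=202
- figurine+amulet+tablet+textile: length 8+2+5+3=18, value 65+19+48+59=191
- fossil+tablet+scroll+textile: length 8+5+2+3=18, value 48+48+30+59=185
- fossil+amulet+tablet+textile: length 8+2+5+3=18, value 48+19+48+59=174
Best: 202 score.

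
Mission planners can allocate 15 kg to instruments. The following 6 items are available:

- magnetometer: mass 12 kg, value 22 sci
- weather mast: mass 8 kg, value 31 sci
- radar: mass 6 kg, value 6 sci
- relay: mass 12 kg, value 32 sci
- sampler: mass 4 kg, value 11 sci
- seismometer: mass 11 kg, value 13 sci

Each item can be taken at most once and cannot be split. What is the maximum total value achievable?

42 sci

Check high-value combinations within 15 kg:
- weather mast+sampler: mass 8+4=12, value 31+11=42
- weather mast+radar: mass 8+6=14, value 31+6=37
- relay: mass 12, value 32
- weather mast: mass 8, value 31
- sampler+seismometer: mass 4+11=15, value 11+13=24
Best: 42 sci.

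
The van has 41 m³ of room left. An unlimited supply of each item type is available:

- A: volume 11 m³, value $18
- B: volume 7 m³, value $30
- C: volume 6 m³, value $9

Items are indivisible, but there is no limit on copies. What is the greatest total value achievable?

Best value-per-unit is B at 30/7; filling with it alone gives 5×30 = 150.
Optimal mix: 5×B + 1×C → volume 41, value 159.

$159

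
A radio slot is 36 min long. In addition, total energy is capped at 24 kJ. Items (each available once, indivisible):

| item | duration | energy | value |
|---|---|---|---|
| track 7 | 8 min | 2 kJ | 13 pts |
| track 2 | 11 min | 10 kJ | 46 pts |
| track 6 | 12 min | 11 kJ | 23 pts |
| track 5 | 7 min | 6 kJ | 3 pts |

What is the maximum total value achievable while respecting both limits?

82 pts

Feasible sets respecting both limits:
- track 7+track 2+track 6: duration 31, energy 23, value 82
- track 2+track 6: duration 23, energy 21, value 69
- track 7+track 2+track 5: duration 26, energy 18, value 62
Best: 82 pts.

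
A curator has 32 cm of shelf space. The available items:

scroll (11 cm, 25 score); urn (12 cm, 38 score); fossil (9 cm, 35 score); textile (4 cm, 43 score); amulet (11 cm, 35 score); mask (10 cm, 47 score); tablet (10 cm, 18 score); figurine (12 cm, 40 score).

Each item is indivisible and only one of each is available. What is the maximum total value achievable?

Check high-value combinations within 32 cm:
- textile+mask+figurine: length 4+10+12=26, value 43+47+40=130
- urn+textile+mask: length 12+4+10=26, value 38+43+47=128
- fossil+textile+mask: length 9+4+10=23, value 35+43+47=125
- textile+amulet+mask: length 4+11+10=25, value 43+35+47=125
Best: 130 score.

130 score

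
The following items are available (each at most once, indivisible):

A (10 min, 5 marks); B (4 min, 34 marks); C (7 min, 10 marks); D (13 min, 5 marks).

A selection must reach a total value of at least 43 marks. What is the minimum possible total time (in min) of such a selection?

Subsets with value ≥ 43, sorted by total time:
- B+C: time 11, value 44
- A+B+C: time 21, value 49
- B+C+D: time 24, value 49
- A+B+D: time 27, value 44
Minimum time: 11 min.

11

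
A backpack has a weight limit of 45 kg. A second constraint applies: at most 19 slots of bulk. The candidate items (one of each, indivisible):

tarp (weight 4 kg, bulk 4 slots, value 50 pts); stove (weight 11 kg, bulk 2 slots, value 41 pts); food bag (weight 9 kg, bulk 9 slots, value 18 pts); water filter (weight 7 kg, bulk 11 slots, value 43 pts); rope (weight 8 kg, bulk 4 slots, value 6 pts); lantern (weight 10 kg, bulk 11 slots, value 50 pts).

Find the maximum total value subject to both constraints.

Feasible sets respecting both limits:
- tarp+stove+lantern: weight 25, bulk 17, value 141
- tarp+stove+water filter: weight 22, bulk 17, value 134
- tarp+stove+food bag+rope: weight 32, bulk 19, value 115
Best: 141 pts.

141 pts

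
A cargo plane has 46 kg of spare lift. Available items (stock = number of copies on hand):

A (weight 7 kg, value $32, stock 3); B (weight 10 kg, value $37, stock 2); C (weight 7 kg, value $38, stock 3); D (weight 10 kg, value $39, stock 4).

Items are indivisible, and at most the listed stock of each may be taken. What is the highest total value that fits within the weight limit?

$217

Best selections within weight 46 and stock limits:
- 2×A + 3×C + 1×D: weight 45, value 217
- 2×A + 1×B + 3×C: weight 45, value 215
- 3×A + 2×C + 1×D: weight 45, value 211
- 3×A + 3×C: weight 42, value 210
Best: $217.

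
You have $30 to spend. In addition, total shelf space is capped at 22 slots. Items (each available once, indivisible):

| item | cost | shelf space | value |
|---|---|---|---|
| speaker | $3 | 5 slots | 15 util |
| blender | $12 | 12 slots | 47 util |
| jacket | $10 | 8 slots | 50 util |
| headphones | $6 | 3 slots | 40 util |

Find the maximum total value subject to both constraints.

Feasible sets respecting both limits:
- speaker+jacket+headphones: cost 19, shelf space 16, value 105
- speaker+blender+headphones: cost 21, shelf space 20, value 102
- blender+jacket: cost 22, shelf space 20, value 97
Best: 105 util.

105 util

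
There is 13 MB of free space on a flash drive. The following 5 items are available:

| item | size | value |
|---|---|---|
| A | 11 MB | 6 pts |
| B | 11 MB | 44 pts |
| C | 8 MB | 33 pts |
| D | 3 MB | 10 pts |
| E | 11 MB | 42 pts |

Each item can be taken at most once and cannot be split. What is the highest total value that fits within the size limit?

Check high-value combinations within 13 MB:
- B: size 11, value 44
- C+D: size 8+3=11, value 33+10=43
- E: size 11, value 42
- C: size 8, value 33
Best: 44 pts.

44 pts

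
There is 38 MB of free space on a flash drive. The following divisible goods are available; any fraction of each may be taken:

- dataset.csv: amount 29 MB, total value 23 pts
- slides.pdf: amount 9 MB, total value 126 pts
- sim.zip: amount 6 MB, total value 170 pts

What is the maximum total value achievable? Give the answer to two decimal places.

Take in order of value per unit:
- sim.zip (170/6 per unit): all 6 → value 170, running total 170.00
- slides.pdf (126/9 per unit): all 9 → value 126, running total 296.00
- dataset.csv (23/29 per unit): 23 of 29 → value 23×23/29 = 18.2414, running total 314.24
Total 314.24.

314.24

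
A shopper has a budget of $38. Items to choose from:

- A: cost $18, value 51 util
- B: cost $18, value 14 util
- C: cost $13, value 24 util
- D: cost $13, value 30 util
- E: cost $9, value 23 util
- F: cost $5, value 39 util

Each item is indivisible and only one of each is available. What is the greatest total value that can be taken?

120 util

Check high-value combinations within $38:
- A+D+F: cost 18+13+5=36, value 51+30+39=120
- A+C+F: cost 18+13+5=36, value 51+24+39=114
- A+E+F: cost 18+9+5=32, value 51+23+39=113
- C+D+F: cost 13+13+5=31, value 24+30+39=93
Best: 120 util.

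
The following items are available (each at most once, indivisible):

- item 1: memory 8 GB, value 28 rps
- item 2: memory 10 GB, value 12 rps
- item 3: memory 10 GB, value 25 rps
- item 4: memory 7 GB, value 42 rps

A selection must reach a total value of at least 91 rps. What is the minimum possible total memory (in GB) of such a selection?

25

Subsets with value ≥ 91, sorted by total memory:
- item 1+item 3+item 4: memory 25, value 95
- item 1+item 2+item 3+item 4: memory 35, value 107
Minimum memory: 25 GB.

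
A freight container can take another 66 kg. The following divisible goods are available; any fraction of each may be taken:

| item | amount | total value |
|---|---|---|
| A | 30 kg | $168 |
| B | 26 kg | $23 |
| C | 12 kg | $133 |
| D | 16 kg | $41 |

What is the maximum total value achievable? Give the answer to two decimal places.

349.08

Take in order of value per unit:
- C (133/12 per unit): all 12 → value 133, running total 133.00
- A (168/30 per unit): all 30 → value 168, running total 301.00
- D (41/16 per unit): all 16 → value 41, running total 342.00
- B (23/26 per unit): 8 of 26 → value 8×23/26 = 7.0769, running total 349.08
Total 349.08.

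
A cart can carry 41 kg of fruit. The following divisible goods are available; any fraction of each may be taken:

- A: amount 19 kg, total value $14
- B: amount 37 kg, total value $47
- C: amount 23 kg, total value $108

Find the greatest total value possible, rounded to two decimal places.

Take in order of value per unit:
- C (108/23 per unit): all 23 → value 108, running total 108.00
- B (47/37 per unit): 18 of 37 → value 18×47/37 = 22.8649, running total 130.86
Total 130.86.

130.86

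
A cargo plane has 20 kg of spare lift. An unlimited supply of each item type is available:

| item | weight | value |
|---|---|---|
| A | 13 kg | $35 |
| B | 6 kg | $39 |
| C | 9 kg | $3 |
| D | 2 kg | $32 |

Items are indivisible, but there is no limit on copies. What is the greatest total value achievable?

$320

Best value-per-unit is D at 32/2, and filling with it alone uses weight 10×2=20. No mix of the others beats 10×32 = 320.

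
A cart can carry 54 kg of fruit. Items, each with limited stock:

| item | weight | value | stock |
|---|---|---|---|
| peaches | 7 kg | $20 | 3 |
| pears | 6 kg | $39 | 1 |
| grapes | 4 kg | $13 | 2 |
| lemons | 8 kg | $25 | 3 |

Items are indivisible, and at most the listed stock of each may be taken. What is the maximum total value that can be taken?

Top feasible selections:
- 2×peaches + 1×pears + 2×grapes + 3×lemons: weight 52, value 180
- 3×peaches + 1×pears + 2×grapes + 2×lemons: weight 51, value 175
- 3×peaches + 1×pears + 3×lemons: weight 51, value 174
Best: $180.

$180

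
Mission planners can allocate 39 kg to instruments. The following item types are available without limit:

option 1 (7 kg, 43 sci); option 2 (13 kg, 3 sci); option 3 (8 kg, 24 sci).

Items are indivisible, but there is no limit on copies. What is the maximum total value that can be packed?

Best value-per-unit is option 1 at 43/7, and filling with it alone uses mass 5×7=35. No mix of the others beats 5×43 = 215.

215 sci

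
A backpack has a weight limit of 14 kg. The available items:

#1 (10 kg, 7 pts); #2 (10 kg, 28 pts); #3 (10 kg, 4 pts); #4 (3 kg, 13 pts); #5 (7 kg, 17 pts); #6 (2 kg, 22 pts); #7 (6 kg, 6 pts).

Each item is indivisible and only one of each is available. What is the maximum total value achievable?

Check high-value combinations within 14 kg:
- #4+#5+#6: weight 3+7+2=12, value 13+17+22=52
- #2+#6: weight 10+2=12, value 28+22=50
- #4+#6+#7: weight 3+2+6=11, value 13+22+6=41
- #2+#4: weight 10+3=13, value 28+13=41
Best: 52 pts.

52 pts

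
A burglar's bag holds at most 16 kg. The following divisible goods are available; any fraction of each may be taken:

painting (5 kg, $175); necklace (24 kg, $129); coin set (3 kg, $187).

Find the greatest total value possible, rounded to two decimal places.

405.00

Take in order of value per unit:
- coin set (187/3 per unit): all 3 → value 187, running total 187.00
- painting (175/5 per unit): all 5 → value 175, running total 362.00
- necklace (129/24 per unit): 8 of 24 → value 8×129/24 = 43.0000, running total 405.00
Total 405.00.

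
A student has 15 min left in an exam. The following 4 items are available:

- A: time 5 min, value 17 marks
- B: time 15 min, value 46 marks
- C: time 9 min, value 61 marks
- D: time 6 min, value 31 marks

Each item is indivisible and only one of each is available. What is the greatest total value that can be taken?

92 marks

Check high-value combinations within 15 min:
- C+D: time 9+6=15, value 61+31=92
- A+C: time 5+9=14, value 17+61=78
- C: time 9, value 61
- A+D: time 5+6=11, value 17+31=48
Best: 92 marks.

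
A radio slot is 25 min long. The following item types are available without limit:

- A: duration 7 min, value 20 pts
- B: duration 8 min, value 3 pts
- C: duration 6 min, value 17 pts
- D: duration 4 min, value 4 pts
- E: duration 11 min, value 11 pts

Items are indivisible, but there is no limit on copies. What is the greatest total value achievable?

71 pts

Best value-per-unit is A at 20/7; filling with it alone gives 3×20 = 60.
Optimal mix: 1×A + 3×C → duration 25, value 71.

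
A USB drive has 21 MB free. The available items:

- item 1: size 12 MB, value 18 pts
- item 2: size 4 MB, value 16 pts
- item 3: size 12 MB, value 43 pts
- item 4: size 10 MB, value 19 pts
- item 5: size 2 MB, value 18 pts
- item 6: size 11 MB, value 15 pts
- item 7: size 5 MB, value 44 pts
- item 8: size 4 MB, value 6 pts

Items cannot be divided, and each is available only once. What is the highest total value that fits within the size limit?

105 pts

Check high-value combinations within 21 MB:
- item 3+item 5+item 7: size 12+2+5=19, value 43+18+44=105
- item 2+item 3+item 7: size 4+12+5=21, value 16+43+44=103
- item 2+item 4+item 5+item 7: size 4+10+2+5=21, value 16+19+18+44=97
- item 3+item 7+item 8: size 12+5+4=21, value 43+44+6=93
- item 3+item 7: size 12+5=17, value 43+44=87
Best: 105 pts.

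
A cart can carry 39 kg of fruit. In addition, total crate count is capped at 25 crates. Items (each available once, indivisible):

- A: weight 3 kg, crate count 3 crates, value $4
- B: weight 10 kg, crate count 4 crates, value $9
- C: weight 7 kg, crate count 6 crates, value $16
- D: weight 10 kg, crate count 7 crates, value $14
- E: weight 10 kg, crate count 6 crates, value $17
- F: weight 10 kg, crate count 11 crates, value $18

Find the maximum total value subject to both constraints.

$56

Feasible sets respecting both limits:
- B+C+D+E: weight 37, crate count 23, value 56
- A+C+D+E: weight 30, crate count 22, value 51
- C+E+F: weight 27, crate count 23, value 51
Best: $56.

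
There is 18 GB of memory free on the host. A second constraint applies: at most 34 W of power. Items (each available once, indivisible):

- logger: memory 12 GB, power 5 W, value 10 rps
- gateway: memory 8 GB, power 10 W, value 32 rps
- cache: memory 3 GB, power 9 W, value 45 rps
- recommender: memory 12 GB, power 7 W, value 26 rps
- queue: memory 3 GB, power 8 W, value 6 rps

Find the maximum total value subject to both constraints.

83 rps

Feasible sets respecting both limits:
- gateway+cache+queue: memory 14, power 27, value 83
- gateway+cache: memory 11, power 19, value 77
- cache+recommender+queue: memory 18, power 24, value 77
- cache+recommender: memory 15, power 16, value 71
Best: 83 rps.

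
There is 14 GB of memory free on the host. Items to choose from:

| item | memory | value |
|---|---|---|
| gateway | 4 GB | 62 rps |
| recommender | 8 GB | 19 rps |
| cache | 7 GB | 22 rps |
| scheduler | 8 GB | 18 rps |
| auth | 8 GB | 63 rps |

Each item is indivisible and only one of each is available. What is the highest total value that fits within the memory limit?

Check high-value combinations within 14 GB:
- gateway+auth: memory 4+8=12, value 62+63=125
- gateway+cache: memory 4+7=11, value 62+22=84
- gateway+recommender: memory 4+8=12, value 62+19=81
Best: 125 rps.

125 rps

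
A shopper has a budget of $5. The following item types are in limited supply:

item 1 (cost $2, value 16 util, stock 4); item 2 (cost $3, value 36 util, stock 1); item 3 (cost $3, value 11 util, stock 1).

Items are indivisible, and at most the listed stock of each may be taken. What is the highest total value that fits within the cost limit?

52 util

Top feasible selections:
- 1×item 1 + 1×item 2: cost 5, value 52
- 1×item 2: cost 3, value 36
- 2×item 1: cost 4, value 32
Best: 52 util.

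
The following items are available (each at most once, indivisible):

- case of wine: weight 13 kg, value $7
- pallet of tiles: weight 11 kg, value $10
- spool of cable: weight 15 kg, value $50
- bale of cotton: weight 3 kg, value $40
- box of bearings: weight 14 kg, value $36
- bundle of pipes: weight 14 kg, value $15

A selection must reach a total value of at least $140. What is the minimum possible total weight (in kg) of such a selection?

Subsets with value ≥ 140, sorted by total weight:
- spool of cable+bale of cotton+box of bearings+bundle of pipes: weight 46, value 141
- case of wine+pallet of tiles+spool of cable+bale of cotton+box of bearings: weight 56, value 143
Minimum weight: 46 kg.

46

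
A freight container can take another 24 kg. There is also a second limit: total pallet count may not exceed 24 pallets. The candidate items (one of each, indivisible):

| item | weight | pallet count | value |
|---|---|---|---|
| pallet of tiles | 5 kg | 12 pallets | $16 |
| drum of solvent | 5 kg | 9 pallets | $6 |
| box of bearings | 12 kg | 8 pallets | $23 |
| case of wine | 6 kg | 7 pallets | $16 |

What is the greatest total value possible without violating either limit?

$45

Feasible sets respecting both limits:
- drum of solvent+box of bearings+case of wine: weight 23, pallet count 24, value 45
- pallet of tiles+box of bearings: weight 17, pallet count 20, value 39
- box of bearings+case of wine: weight 18, pallet count 15, value 39
Best: $45.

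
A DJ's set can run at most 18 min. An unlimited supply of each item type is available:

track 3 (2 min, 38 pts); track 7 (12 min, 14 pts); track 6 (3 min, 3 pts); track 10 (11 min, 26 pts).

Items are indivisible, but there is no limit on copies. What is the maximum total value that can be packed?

342 pts

Best value-per-unit is track 3 at 38/2, and filling with it alone uses duration 9×2=18. No mix of the others beats 9×38 = 342.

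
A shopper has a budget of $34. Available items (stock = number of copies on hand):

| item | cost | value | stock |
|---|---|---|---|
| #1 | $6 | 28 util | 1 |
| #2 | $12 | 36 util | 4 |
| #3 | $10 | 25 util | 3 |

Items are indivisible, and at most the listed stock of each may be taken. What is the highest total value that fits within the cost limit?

100 util

Top feasible selections:
- 1×#1 + 2×#2: cost 30, value 100
- 2×#2 + 1×#3: cost 34, value 97
- 1×#1 + 1×#2 + 1×#3: cost 28, value 89
Best: 100 util.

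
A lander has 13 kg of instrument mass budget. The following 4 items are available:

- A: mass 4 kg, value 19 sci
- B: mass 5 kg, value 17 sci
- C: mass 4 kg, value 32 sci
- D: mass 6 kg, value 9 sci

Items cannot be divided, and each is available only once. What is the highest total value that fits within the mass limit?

This is a 0/1 knapsack; check combinations near the capacity.
- A+B+C: mass 4+5+4=13, value 19+17+32=68
- A+C: mass 4+4=8, value 19+32=51
- B+C: mass 5+4=9, value 17+32=49
Best: 68 sci.

68 sci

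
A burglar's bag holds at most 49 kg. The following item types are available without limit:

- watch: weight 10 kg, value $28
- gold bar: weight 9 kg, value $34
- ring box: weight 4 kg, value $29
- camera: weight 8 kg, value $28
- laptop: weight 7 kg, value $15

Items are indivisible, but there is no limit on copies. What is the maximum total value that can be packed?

Best value-per-unit is ring box at 29/4, and filling with it alone uses weight 12×4=48. No mix of the others beats 12×29 = 348.

$348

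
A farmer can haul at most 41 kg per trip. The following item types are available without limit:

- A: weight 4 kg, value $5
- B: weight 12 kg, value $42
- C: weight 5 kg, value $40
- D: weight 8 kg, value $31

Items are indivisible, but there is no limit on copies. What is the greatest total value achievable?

$320

Best value-per-unit is C at 40/5, and filling with it alone uses weight 8×5=40. No mix of the others beats 8×40 = 320.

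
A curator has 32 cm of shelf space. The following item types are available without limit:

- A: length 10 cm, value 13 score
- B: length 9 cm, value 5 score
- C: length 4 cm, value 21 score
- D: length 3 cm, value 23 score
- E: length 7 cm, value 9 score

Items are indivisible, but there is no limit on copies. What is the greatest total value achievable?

Best value-per-unit is D at 23/3, and filling with it alone uses length 10×3=30. No mix of the others beats 10×23 = 230.

230 score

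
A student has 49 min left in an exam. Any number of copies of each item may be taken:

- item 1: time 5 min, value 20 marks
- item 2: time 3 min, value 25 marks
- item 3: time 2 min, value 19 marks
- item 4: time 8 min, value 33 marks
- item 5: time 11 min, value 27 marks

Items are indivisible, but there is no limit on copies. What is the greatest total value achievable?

Best value-per-unit is item 3 at 19/2; filling with it alone gives 24×19 = 456.
Optimal mix: 1×item 2 + 23×item 3 → time 49, value 462.

462 marks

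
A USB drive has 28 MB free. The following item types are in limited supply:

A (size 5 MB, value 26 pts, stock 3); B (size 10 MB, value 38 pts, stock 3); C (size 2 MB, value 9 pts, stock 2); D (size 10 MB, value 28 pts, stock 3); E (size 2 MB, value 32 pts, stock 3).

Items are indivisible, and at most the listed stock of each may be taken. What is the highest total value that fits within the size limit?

195 pts

Top feasible selections:
- 2×A + 1×B + 1×C + 3×E: size 28, value 195
- 3×A + 2×C + 3×E: size 25, value 192
Best: 195 pts.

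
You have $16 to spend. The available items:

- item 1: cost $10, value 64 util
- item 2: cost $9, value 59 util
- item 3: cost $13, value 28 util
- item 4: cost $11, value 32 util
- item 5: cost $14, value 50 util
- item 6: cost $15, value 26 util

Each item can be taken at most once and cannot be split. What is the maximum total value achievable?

Check high-value combinations within $16:
- item 1: cost 10, value 64
- item 2: cost 9, value 59
- item 5: cost 14, value 50
Best: 64 util.

64 util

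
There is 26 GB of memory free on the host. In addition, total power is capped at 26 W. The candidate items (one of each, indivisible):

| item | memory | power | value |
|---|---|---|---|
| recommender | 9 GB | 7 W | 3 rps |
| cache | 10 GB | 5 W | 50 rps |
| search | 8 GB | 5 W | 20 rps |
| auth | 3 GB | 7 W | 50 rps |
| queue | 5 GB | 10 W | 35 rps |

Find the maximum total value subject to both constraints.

Feasible sets respecting both limits:
- cache+auth+queue: memory 18, power 22, value 135
- cache+search+auth: memory 21, power 17, value 120
- cache+search+queue: memory 23, power 20, value 105
Best: 135 rps.

135 rps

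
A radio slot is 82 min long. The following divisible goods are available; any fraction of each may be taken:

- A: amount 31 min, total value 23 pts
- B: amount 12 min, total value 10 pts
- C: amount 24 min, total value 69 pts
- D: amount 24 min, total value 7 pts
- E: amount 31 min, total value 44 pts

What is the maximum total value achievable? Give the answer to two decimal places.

Take in order of value per unit:
- C (69/24 per unit): all 24 → value 69, running total 69.00
- E (44/31 per unit): all 31 → value 44, running total 113.00
- B (10/12 per unit): all 12 → value 10, running total 123.00
- A (23/31 per unit): 15 of 31 → value 15×23/31 = 11.1290, running total 134.13
Total 134.13.

134.13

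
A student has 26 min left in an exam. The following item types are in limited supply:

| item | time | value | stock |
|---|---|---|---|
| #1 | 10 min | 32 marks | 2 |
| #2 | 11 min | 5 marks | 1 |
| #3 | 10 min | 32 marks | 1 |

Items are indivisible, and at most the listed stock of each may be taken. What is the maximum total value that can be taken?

64 marks

Best selections within time 26 and stock limits:
- 1×#1 + 1×#3: time 20, value 64
- 2×#1: time 20, value 64
Best: 64 marks.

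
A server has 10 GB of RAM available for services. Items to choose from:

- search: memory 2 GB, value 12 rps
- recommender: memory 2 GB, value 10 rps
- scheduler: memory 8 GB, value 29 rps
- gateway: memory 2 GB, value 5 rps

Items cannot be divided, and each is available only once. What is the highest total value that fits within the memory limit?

41 rps

Check high-value combinations within 10 GB:
- search+scheduler: memory 2+8=10, value 12+29=41
- recommender+scheduler: memory 2+8=10, value 10+29=39
- scheduler+gateway: memory 8+2=10, value 29+5=34
- scheduler: memory 8, value 29
Best: 41 rps.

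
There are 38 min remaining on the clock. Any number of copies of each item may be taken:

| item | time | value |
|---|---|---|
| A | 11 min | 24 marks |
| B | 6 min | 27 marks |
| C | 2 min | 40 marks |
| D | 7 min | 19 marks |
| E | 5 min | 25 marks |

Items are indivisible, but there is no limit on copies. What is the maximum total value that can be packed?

Best value-per-unit is C at 40/2, and filling with it alone uses time 19×2=38. No mix of the others beats 19×40 = 760.

760 marks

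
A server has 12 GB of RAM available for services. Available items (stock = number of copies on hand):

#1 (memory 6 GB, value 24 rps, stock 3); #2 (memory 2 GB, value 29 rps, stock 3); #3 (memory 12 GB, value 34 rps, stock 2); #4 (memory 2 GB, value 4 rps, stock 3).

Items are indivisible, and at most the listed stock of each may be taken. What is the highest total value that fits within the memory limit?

Top feasible selections:
- 1×#1 + 3×#2: memory 12, value 111
- 3×#2 + 3×#4: memory 12, value 99
- 3×#2 + 2×#4: memory 10, value 95
- 3×#2 + 1×#4: memory 8, value 91
Best: 111 rps.

111 rps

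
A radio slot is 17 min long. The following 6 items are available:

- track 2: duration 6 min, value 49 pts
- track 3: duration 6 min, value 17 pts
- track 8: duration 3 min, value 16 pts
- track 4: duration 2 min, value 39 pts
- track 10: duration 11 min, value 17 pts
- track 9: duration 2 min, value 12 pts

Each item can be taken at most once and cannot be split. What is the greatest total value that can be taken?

Check high-value combinations within 17 min:
- track 2+track 3+track 8+track 4: duration 6+6+3+2=17, value 49+17+16+39=121
- track 2+track 3+track 4+track 9: duration 6+6+2+2=16, value 49+17+39+12=117
- track 2+track 8+track 4+track 9: duration 6+3+2+2=13, value 49+16+39+12=116
Best: 121 pts.

121 pts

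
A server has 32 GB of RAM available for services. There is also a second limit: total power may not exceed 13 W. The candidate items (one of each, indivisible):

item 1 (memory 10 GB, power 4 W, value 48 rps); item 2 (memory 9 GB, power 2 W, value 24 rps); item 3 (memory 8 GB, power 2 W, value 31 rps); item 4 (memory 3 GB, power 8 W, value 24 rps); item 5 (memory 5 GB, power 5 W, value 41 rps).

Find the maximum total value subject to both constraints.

144 rps

Feasible sets respecting both limits:
- item 1+item 2+item 3+item 5: memory 32, power 13, value 144
- item 1+item 3+item 5: memory 23, power 11, value 120
- item 1+item 2+item 5: memory 24, power 11, value 113
- item 1+item 2+item 3: memory 27, power 8, value 103
Best: 144 rps.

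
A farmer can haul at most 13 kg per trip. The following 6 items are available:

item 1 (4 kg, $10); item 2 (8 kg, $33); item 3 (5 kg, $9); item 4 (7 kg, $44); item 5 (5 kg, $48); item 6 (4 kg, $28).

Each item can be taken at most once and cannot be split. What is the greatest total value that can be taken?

This is a 0/1 knapsack; check combinations near the capacity.
- item 4+item 5: weight 7+5=12, value 44+48=92
- item 1+item 5+item 6: weight 4+5+4=13, value 10+48+28=86
- item 2+item 5: weight 8+5=13, value 33+48=81
Best: $92.

$92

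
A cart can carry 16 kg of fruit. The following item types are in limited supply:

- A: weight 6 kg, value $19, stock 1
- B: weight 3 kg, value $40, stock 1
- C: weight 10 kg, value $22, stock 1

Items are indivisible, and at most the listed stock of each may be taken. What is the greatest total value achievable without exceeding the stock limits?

Top feasible selections:
- 1×B + 1×C: weight 13, value 62
- 1×A + 1×B: weight 9, value 59
- 1×A + 1×C: weight 16, value 41
- 1×B: weight 3, value 40
Best: $62.

$62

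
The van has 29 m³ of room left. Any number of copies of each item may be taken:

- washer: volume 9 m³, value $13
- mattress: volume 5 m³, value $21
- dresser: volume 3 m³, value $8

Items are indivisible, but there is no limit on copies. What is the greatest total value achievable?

$113

Best value-per-unit is mattress at 21/5; filling with it alone gives 5×21 = 105.
Optimal mix: 5×mattress + 1×dresser → volume 28, value 113.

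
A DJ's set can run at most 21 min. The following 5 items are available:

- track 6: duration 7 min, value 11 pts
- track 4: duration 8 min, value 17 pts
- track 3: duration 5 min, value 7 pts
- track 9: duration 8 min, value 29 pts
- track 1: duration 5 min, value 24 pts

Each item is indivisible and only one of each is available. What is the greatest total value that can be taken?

70 pts

Check high-value combinations within 21 min:
- track 4+track 9+track 1: duration 8+8+5=21, value 17+29+24=70
- track 6+track 9+track 1: duration 7+8+5=20, value 11+29+24=64
- track 3+track 9+track 1: duration 5+8+5=18, value 7+29+24=60
- track 9+track 1: duration 8+5=13, value 29+24=53
Best: 70 pts.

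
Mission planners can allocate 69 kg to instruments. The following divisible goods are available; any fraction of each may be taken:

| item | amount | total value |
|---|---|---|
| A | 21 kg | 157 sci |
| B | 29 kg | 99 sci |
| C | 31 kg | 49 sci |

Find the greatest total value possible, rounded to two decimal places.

Take in order of value per unit:
- A (157/21 per unit): all 21 → value 157, running total 157.00
- B (99/29 per unit): all 29 → value 99, running total 256.00
- C (49/31 per unit): 19 of 31 → value 19×49/31 = 30.0323, running total 286.03
Total 286.03.

286.03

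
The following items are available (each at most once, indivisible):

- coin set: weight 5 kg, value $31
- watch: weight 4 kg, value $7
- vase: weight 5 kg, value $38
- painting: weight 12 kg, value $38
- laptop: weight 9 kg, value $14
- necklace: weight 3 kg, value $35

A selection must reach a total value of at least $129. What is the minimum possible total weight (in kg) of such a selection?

25

Subsets with value ≥ 129, sorted by total weight:
- coin set+vase+painting+necklace: weight 25, value 142
- coin set+watch+vase+painting+necklace: weight 29, value 149
- watch+vase+painting+laptop+necklace: weight 33, value 132
- coin set+vase+painting+laptop+necklace: weight 34, value 156
Minimum weight: 25 kg.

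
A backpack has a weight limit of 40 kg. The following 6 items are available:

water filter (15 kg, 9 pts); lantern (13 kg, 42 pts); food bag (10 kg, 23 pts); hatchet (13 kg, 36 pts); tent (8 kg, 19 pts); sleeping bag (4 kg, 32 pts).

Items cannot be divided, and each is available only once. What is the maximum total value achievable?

133 pts

This is a 0/1 knapsack; check combinations near the capacity.
- lantern+food bag+hatchet+sleeping bag: weight 13+10+13+4=40, value 42+23+36+32=133
- lantern+hatchet+tent+sleeping bag: weight 13+13+8+4=38, value 42+36+19+32=129
- lantern+food bag+tent+sleeping bag: weight 13+10+8+4=35, value 42+23+19+32=116
- lantern+hatchet+sleeping bag: weight 13+13+4=30, value 42+36+32=110
- food bag+hatchet+tent+sleeping bag: weight 10+13+8+4=35, value 23+36+19+32=110
Best: 133 pts.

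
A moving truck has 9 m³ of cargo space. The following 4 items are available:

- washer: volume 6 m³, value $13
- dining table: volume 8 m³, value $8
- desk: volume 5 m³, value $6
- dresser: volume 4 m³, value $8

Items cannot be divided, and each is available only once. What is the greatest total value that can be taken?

Check high-value combinations within 9 m³:
- desk+dresser: volume 5+4=9, value 6+8=14
- washer: volume 6, value 13
- dresser: volume 4, value 8
- dining table: volume 8, value 8
- desk: volume 5, value 6
Best: $14.

$14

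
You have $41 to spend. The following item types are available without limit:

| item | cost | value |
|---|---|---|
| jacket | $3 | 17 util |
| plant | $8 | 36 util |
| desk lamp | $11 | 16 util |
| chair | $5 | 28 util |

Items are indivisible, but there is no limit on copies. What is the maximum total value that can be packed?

Best value-per-unit is jacket at 17/3; filling with it alone gives 13×17 = 221.
Optimal mix: 12×jacket + 1×chair → cost 41, value 232.

232 util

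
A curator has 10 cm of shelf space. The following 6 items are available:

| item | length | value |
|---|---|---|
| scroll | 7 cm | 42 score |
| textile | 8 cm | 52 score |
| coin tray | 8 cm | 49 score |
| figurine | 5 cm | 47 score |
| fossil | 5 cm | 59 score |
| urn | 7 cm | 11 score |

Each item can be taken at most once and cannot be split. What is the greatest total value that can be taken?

Check high-value combinations within 10 cm:
- figurine+fossil: length 5+5=10, value 47+59=106
- fossil: length 5, value 59
- textile: length 8, value 52
- coin tray: length 8, value 49
Best: 106 score.

106 score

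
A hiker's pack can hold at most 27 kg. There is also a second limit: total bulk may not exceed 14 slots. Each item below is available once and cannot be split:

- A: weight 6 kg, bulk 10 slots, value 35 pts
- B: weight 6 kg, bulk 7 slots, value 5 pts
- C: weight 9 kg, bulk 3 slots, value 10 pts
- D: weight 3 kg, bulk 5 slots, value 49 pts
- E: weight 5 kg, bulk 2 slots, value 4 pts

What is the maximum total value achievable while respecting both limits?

Feasible sets respecting both limits:
- C+D+E: weight 17, bulk 10, value 63
- C+D: weight 12, bulk 8, value 59
- B+D+E: weight 14, bulk 14, value 58
Best: 63 pts.

63 pts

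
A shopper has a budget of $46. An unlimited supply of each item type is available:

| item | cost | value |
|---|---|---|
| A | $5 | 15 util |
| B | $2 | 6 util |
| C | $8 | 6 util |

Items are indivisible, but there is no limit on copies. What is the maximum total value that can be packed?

Best value-per-unit is A at 15/5; filling with it alone gives 9×15 = 135.
Optimal mix: 8×A + 3×B → cost 46, value 138.

138 util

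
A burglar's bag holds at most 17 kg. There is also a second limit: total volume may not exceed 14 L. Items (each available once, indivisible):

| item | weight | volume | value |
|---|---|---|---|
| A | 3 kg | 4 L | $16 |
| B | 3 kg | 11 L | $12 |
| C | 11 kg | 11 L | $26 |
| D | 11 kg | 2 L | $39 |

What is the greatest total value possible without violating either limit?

Feasible sets respecting both limits:
- A+D: weight 14, volume 6, value 55
- B+D: weight 14, volume 13, value 51
- D: weight 11, volume 2, value 39
- C: weight 11, volume 11, value 26
Best: $55.

$55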